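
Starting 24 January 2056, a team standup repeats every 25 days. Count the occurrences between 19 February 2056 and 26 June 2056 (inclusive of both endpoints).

5

Occurrences land 25·i days after 24 January 2056 for i = 0, 1, 2, …
19 February 2056 is 26 days after the start; 26 ÷ 25 = 1 remainder 1; since the remainder is 1, round up to i = 2. First occurrence in the window: #3 on 14 March 2056 (2×25 = 50 days in).
26 June 2056 is 154 days after the start; 154 ÷ 25 = 6 remainder 4. Last occurrence in the window: #7 on 22 June 2056.
Occurrences #3 through #7: 5 in total.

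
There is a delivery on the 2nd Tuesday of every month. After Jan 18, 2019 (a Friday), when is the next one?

Jan 2019 starts on a Tuesday; its first Tuesday is the 1st, so the 2nd Tuesday is the 8th — Jan 8, 2019.
That is not after Jan 18, 2019, so look at Feb 2019.
Feb 2019 starts on a Friday; its first Tuesday is the 5th, so the 2nd Tuesday is the 12th — Feb 12, 2019.

Feb 12, 2019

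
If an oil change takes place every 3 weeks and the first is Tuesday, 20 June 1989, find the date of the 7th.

The 7th occurrence is 6 intervals after the first: 6 × 21 = 126 days after 20 June 1989.
June has 30 days — 10 days to the end of June leaves 116.
July has 31 days (85 left).
August has 31 days (54 left).
September has 30 days (24 left).
24 days into October → 24 October 1989.

24 October 1989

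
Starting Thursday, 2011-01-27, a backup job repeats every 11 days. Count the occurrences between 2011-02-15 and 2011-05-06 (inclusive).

8

Occurrences land 11·i days after 2011-01-27 for i = 0, 1, 2, …
2011-02-15 is 19 days after the start; 19 ÷ 11 = 1 remainder 8; since the remainder is 8, round up to i = 2. First occurrence in the window: #3 on 2011-02-18 (2×11 = 22 days in).
2011-05-06 is 99 days after the start; 99 ÷ 11 = 9 remainder 0. Last occurrence in the window: #10 on 2011-05-06.
Occurrences #3 through #10: 8 in total.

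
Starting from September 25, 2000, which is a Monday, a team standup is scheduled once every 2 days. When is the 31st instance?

The 31st occurrence is 30 intervals after the first: 30 × 2 = 60 days after September 25, 2000.
September has 30 days — 5 days to the end of September leaves 55.
October has 31 days (24 left).
24 days into November → November 24, 2000.

November 24, 2000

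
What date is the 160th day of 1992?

Jan has 31 days (160 − 31 = 129 remain).
Feb has 29 days (129 − 29 = 100 remain).
Mar has 31 days (100 − 31 = 69 remain).
Apr has 30 days (69 − 30 = 39 remain).
May has 31 days (39 − 31 = 8 remain).
8 into Jun → Jun 8.

Jun 8, 1992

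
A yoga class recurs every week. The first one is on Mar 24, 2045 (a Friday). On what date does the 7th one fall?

The 7th occurrence is 6 intervals after the first: 6 × 7 = 42 days after Mar 24, 2045.
Mar has 31 days — 7 days to the end of Mar leaves 35.
Apr has 30 days (5 left).
5 days into May → May 5, 2045.

May 5, 2045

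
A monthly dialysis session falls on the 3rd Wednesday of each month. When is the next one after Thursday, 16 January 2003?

January 2003 starts on a Wednesday; its first Wednesday is the 1st, so the 3rd Wednesday is the 15th — 15 January 2003.
That is not after 16 January 2003, so look at February 2003.
February 2003 starts on a Saturday; its first Wednesday is the 5th, so the 3rd Wednesday is the 19th — 19 February 2003.

19 February 2003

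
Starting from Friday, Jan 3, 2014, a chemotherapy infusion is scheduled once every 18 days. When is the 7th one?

Apr 21, 2014

The 7th occurrence is 6 intervals after the first: 6 × 18 = 108 days after Jan 3, 2014.
Jan has 31 days — 28 days to the end of Jan leaves 80.
Feb has 28 days (52 left).
Mar has 31 days (21 left).
21 days into Apr → Apr 21, 2014.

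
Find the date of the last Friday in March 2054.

2054-03-27

The first Friday of March 2054 is March 6.
March 2054 has 31 days. Adding weeks: 6, 13, 20, 27 — the last one ≤ 31 is the 27th.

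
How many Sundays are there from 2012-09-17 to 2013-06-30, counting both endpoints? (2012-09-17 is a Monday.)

41

2012-09-17 is a Monday; the first Sunday on or after it is 2012-09-23 (6 days later).
From 2012-09-23 to 2013-06-30: 7 + 31 + 30 + 31 + 31 + 28 + 31 + 30 + 31 + 30 = 280 days (rest of September, October, November, December, January, February, March, April, May, June).
280 ÷ 7 = 40 full weeks with remainder 0, so 40 more Sundays after the first → 41.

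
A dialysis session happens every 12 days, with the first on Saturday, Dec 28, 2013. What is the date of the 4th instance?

Feb 2, 2014

The 4th occurrence is 3 intervals after the first: 3 × 12 = 36 days after Dec 28, 2013.
Dec has 31 days — 3 days to the end of Dec leaves 33.
Jan has 31 days (2 left).
2 days into Feb → Feb 2, 2014.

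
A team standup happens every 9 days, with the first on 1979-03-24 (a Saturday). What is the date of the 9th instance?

1979-06-04

The 9th occurrence is 8 intervals after the first: 8 × 9 = 72 days after 1979-03-24.
March has 31 days — 7 days to the end of March leaves 65.
April has 30 days (35 left).
May has 31 days (4 left).
4 days into June → 1979-06-04.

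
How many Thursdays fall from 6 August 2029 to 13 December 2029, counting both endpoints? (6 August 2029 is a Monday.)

6 August 2029 is a Monday; the first Thursday on or after it is 9 August 2029 (3 days later).
From 9 August 2029 to 13 December 2029: 22 + 30 + 31 + 30 + 13 = 126 days (rest of August, September, October, November, December).
126 ÷ 7 = 18 full weeks with remainder 0, so 18 more Thursdays after the first → 19.

19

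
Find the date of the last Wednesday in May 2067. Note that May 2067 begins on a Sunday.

May 2067 begins on a Sunday, so the first Wednesday is May 4 (3 days later).
May 2067 has 31 days. Adding weeks: 4, 11, 18, 25 — the last one ≤ 31 is the 25th.

25 May 2067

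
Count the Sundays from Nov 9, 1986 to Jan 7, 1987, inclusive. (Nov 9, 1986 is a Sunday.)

Nov 9, 1986 is a Sunday; the first Sunday on or after it is Nov 9, 1986.
From Nov 9, 1986 to Jan 7, 1987: 21 + 31 + 7 = 59 days (rest of Nov, Dec, Jan).
59 ÷ 7 = 8 full weeks with remainder 3, so 8 more Sundays after the first → 9.

9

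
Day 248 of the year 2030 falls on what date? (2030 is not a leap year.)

January has 31 days (248 − 31 = 217 remain).
February has 28 days (217 − 28 = 189 remain).
March has 31 days (189 − 31 = 158 remain).
April has 30 days (158 − 30 = 128 remain).
May has 31 days (128 − 31 = 97 remain).
June has 30 days (97 − 30 = 67 remain).
July has 31 days (67 − 31 = 36 remain).
August has 31 days (36 − 31 = 5 remain).
5 into September → September 5.

September 5, 2030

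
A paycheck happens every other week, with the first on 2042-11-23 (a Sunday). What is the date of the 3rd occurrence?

2042-12-21

The 3rd occurrence is 2 intervals after the first: 2 × 14 = 28 days after 2042-11-23.
November has 30 days — 7 days to the end of November leaves 21.
21 days into December → 2042-12-21.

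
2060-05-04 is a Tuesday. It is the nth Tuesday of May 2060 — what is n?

Day 4 falls in week ⌈4/7⌉ of the month.
Days 1–7 hold the 1st Tuesday, 8–14 the 2nd, 15–21 the 3rd, 22–28 the 4th, 29–31 the 5th.
4 is in the range for the 1st.

1st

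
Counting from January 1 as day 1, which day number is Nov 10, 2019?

314

Days in months before Nov: 31 + 28 + 31 + 30 + 31 + 30 + 31 + 31 + 30 + 31 = 304.
Plus 10 days into Nov → day 314.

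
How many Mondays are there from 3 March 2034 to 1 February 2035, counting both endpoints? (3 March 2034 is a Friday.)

3 March 2034 is a Friday; the first Monday on or after it is 6 March 2034 (3 days later).
From 6 March 2034 to 1 February 2035: 300 + 32 = 332 days (rest of 2034, to 1 February 2035 in 2035).
332 ÷ 7 = 47 full weeks with remainder 3, so 47 more Mondays after the first → 48.

48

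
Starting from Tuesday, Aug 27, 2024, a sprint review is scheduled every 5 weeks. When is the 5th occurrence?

Jan 14, 2025

The 5th occurrence is 4 intervals after the first: 4 × 35 = 140 days after Aug 27, 2024.
Aug has 31 days — 4 days to the end of Aug leaves 136.
Sep has 30 days (106 left).
Oct has 31 days (75 left).
Nov has 30 days (45 left).
Dec has 31 days (14 left).
14 days into Jan → Jan 14, 2025.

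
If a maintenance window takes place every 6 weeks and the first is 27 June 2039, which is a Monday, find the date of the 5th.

12 December 2039

The 5th occurrence is 4 intervals after the first: 4 × 42 = 168 days after 27 June 2039.
June has 30 days — 3 days to the end of June leaves 165.
July has 31 days (134 left).
August has 31 days (103 left).
September has 30 days (73 left).
October has 31 days (42 left).
November has 30 days (12 left).
12 days into December → 12 December 2039.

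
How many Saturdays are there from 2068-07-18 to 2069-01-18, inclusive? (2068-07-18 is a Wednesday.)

2068-07-18 is a Wednesday; the first Saturday on or after it is 2068-07-21 (3 days later).
From 2068-07-21 to 2069-01-18: 10 + 31 + 30 + 31 + 30 + 31 + 18 = 181 days (rest of July, August, September, October, November, December, January).
181 ÷ 7 = 25 full weeks with remainder 6, so 25 more Saturdays after the first → 26.

26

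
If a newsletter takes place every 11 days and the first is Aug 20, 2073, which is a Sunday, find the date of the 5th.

Oct 3, 2073

The 5th occurrence is 4 intervals after the first: 4 × 11 = 44 days after Aug 20, 2073.
Aug has 31 days — 11 days to the end of Aug leaves 33.
Sep has 30 days (3 left).
3 days into Oct → Oct 3, 2073.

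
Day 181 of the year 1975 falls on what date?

Jun 30, 1975

Jan has 31 days (181 − 31 = 150 remain).
Feb has 28 days (150 − 28 = 122 remain).
Mar has 31 days (122 − 31 = 91 remain).
Apr has 30 days (91 − 30 = 61 remain).
May has 31 days (61 − 31 = 30 remain).
30 into Jun → Jun 30.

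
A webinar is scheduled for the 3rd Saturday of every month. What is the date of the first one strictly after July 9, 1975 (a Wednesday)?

July 1975 starts on a Tuesday; its first Saturday is the 5th, so the 3rd Saturday is the 19th — July 19, 1975.
July 19, 1975 is after July 9, 1975, so that is the next one.

July 19, 1975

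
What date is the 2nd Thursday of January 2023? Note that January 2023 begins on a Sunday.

January 2023 begins on a Sunday, so the first Thursday is January 5 (4 days later).
The 2nd Thursday is 1 weeks later: 5 + 7 = 12.

January 12, 2023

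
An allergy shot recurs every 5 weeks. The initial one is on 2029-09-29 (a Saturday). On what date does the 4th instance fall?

The 4th occurrence is 3 intervals after the first: 3 × 35 = 105 days after 2029-09-29.
September has 30 days — 1 day to the end of September leaves 104.
October has 31 days (73 left).
November has 30 days (43 left).
December has 31 days (12 left).
12 days into January → 2030-01-12.

2030-01-12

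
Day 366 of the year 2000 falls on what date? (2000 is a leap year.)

January has 31 days (366 − 31 = 335 remain).
February has 29 days (335 − 29 = 306 remain).
March has 31 days (306 − 31 = 275 remain).
April has 30 days (275 − 30 = 245 remain).
May has 31 days (245 − 31 = 214 remain).
June has 30 days (214 − 30 = 184 remain).
July has 31 days (184 − 31 = 153 remain).
August has 31 days (153 − 31 = 122 remain).
September has 30 days (122 − 30 = 92 remain).
October has 31 days (92 − 31 = 61 remain).
November has 30 days (61 − 30 = 31 remain).
31 into December → December 31.

2000-12-31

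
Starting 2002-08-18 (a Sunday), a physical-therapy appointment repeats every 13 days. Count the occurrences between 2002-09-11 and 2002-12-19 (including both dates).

8

Occurrences land 13·i days after 2002-08-18 for i = 0, 1, 2, …
2002-09-11 is 24 days after the start; 24 ÷ 13 = 1 remainder 11; since the remainder is 11, round up to i = 2. First occurrence in the window: #3 on 2002-09-13 (2×13 = 26 days in).
2002-12-19 is 123 days after the start; 123 ÷ 13 = 9 remainder 6. Last occurrence in the window: #10 on 2002-12-13.
Occurrences #3 through #10: 8 in total.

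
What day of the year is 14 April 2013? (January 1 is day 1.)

Days in months before April: 31 + 28 + 31 = 90.
Plus 14 days into April → day 104.

104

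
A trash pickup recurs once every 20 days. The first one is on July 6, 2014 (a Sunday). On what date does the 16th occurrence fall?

May 2, 2015

The 16th occurrence is 15 intervals after the first: 15 × 20 = 300 days after July 6, 2014.
July has 31 days — 25 days to the end of July leaves 275.
August has 31 days (244 left).
September has 30 days (214 left).
October has 31 days (183 left).
November has 30 days (153 left).
December has 31 days (122 left).
January has 31 days (91 left).
February has 28 days (63 left).
March has 31 days (32 left).
April has 30 days (2 left).
2 days into May → May 2, 2015.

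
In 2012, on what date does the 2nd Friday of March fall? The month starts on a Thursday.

2012-03-09

March 2012 begins on a Thursday, so the first Friday is March 2 (1 day later).
The 2nd Friday is 1 weeks later: 2 + 7 = 9.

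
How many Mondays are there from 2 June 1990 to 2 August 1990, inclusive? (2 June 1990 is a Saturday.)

9

2 June 1990 is a Saturday; the first Monday on or after it is 4 June 1990 (2 days later).
From 4 June 1990 to 2 August 1990: 26 + 31 + 2 = 59 days (rest of June, July, August).
59 ÷ 7 = 8 full weeks with remainder 3, so 8 more Mondays after the first → 9.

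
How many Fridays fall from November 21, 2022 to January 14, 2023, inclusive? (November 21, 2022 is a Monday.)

November 21, 2022 is a Monday; the first Friday on or after it is November 25, 2022 (4 days later).
From November 25, 2022 to January 14, 2023: 5 + 31 + 14 = 50 days (rest of November, December, January).
50 ÷ 7 = 7 full weeks with remainder 1, so 7 more Fridays after the first → 8.

8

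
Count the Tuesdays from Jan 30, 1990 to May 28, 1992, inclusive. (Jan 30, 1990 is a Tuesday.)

Jan 30, 1990 is a Tuesday; the first Tuesday on or after it is Jan 30, 1990.
From Jan 30, 1990 to May 28, 1992: 335 + 365 + 149 = 849 days (rest of 1990, 1991, to May 28, 1992 in 1992).
849 ÷ 7 = 121 full weeks with remainder 2, so 121 more Tuesdays after the first → 122.

122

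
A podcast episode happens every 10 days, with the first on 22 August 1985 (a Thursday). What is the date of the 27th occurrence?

The 27th occurrence is 26 intervals after the first: 26 × 10 = 260 days after 22 August 1985.
August has 31 days — 9 days to the end of August leaves 251.
September has 30 days (221 left).
October has 31 days (190 left).
November has 30 days (160 left).
December has 31 days (129 left).
January has 31 days (98 left).
February has 28 days (70 left).
March has 31 days (39 left).
April has 30 days (9 left).
9 days into May → 9 May 1986.

9 May 1986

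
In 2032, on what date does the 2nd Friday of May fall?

May 14, 2032

The first Friday of May 2032 is May 7.
The 2nd Friday is 1 weeks later: 7 + 7 = 14.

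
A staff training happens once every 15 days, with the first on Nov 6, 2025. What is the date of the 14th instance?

The 14th occurrence is 13 intervals after the first: 13 × 15 = 195 days after Nov 6, 2025.
Nov has 30 days — 24 days to the end of Nov leaves 171.
Dec has 31 days (140 left).
Jan has 31 days (109 left).
Feb has 28 days (81 left).
Mar has 31 days (50 left).
Apr has 30 days (20 left).
20 days into May → May 20, 2026.

May 20, 2026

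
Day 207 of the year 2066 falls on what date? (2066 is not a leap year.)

January has 31 days (207 − 31 = 176 remain).
February has 28 days (176 − 28 = 148 remain).
March has 31 days (148 − 31 = 117 remain).
April has 30 days (117 − 30 = 87 remain).
May has 31 days (87 − 31 = 56 remain).
June has 30 days (56 − 30 = 26 remain).
26 into July → July 26.

July 26, 2066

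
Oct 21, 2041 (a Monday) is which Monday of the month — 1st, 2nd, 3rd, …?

Day 21 falls in week ⌈21/7⌉ of the month.
Days 1–7 hold the 1st Monday, 8–14 the 2nd, 15–21 the 3rd, 22–28 the 4th, 29–31 the 5th.
21 is in the range for the 3rd.

3rd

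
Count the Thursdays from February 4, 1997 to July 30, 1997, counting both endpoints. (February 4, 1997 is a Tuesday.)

February 4, 1997 is a Tuesday; the first Thursday on or after it is February 6, 1997 (2 days later).
From February 6, 1997 to July 30, 1997: 22 + 31 + 30 + 31 + 30 + 30 = 174 days (rest of February, March, April, May, June, July).
174 ÷ 7 = 24 full weeks with remainder 6, so 24 more Thursdays after the first → 25.

25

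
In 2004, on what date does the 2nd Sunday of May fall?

May 9, 2004

May 2004 begins on a Saturday, so the first Sunday is May 2 (1 day later).
The 2nd Sunday is 1 weeks later: 2 + 7 = 9.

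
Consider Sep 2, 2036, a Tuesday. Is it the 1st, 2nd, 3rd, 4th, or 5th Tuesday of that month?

Day 2 falls in week ⌈2/7⌉ of the month.
Days 1–7 hold the 1st Tuesday, 8–14 the 2nd, 15–21 the 3rd, 22–28 the 4th, 29–31 the 5th.
2 is in the range for the 1st.

1st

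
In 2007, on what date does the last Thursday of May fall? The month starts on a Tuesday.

May 2007 begins on a Tuesday, so the first Thursday is May 3 (2 days later).
May 2007 has 31 days. Adding weeks: 3, 10, 17, 24, 31 — the last one ≤ 31 is the 31st.

May 31, 2007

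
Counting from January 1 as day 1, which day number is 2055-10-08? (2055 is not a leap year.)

Days in months before October: 31 + 28 + 31 + 30 + 31 + 30 + 31 + 31 + 30 = 273.
Plus 8 days into October → day 281.

281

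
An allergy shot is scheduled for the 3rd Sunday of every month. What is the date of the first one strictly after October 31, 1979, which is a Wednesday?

October 1979 starts on a Monday; its first Sunday is the 7th, so the 3rd Sunday is the 21st — October 21, 1979.
That is not after October 31, 1979, so look at November 1979.
November 1979 starts on a Thursday; its first Sunday is the 4th, so the 3rd Sunday is the 18th — November 18, 1979.

November 18, 1979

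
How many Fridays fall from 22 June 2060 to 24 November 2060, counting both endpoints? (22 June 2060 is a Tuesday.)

22

22 June 2060 is a Tuesday; the first Friday on or after it is 25 June 2060 (3 days later).
From 25 June 2060 to 24 November 2060: 5 + 31 + 31 + 30 + 31 + 24 = 152 days (rest of June, July, August, September, October, November).
152 ÷ 7 = 21 full weeks with remainder 5, so 21 more Fridays after the first → 22.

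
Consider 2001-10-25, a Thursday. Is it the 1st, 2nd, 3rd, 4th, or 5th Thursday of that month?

Day 25 falls in week ⌈25/7⌉ of the month.
Days 1–7 hold the 1st Thursday, 8–14 the 2nd, 15–21 the 3rd, 22–28 the 4th, 29–31 the 5th.
25 is in the range for the 4th.

4th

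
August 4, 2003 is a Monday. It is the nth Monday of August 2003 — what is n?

1st

Day 4 falls in week ⌈4/7⌉ of the month.
Days 1–7 hold the 1st Monday, 8–14 the 2nd, 15–21 the 3rd, 22–28 the 4th, 29–31 the 5th.
4 is in the range for the 1st.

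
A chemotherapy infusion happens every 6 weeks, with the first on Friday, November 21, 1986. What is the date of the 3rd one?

February 13, 1987

The 3rd occurrence is 2 intervals after the first: 2 × 42 = 84 days after November 21, 1986.
November has 30 days — 9 days to the end of November leaves 75.
December has 31 days (44 left).
January has 31 days (13 left).
13 days into February → February 13, 1987.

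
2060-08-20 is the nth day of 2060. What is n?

Days in months before August: 31 + 29 + 31 + 30 + 31 + 30 + 31 = 213.
Plus 20 days into August → day 233.

233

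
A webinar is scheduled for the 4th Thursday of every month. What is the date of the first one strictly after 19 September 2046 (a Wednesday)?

27 September 2046

September 2046 starts on a Saturday; its first Thursday is the 6th, so the 4th Thursday is the 27th — 27 September 2046.
27 September 2046 is after 19 September 2046, so that is the next one.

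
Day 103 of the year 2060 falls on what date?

January has 31 days (103 − 31 = 72 remain).
February has 29 days (72 − 29 = 43 remain).
March has 31 days (43 − 31 = 12 remain).
12 into April → April 12.

April 12, 2060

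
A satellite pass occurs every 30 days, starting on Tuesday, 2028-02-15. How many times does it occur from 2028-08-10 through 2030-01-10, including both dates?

Occurrences land 30·i days after 2028-02-15 for i = 0, 1, 2, …
2028-08-10 is 177 days after the start; 177 ÷ 30 = 5 remainder 27; since the remainder is 27, round up to i = 6. First occurrence in the window: #7 on 2028-08-13 (6×30 = 180 days in).
2030-01-10 is 695 days after the start; 695 ÷ 30 = 23 remainder 5. Last occurrence in the window: #24 on 2030-01-05.
Occurrences #7 through #24: 18 in total.

18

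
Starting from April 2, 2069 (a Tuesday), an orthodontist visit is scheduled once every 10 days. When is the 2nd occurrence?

April 12, 2069

The 2nd occurrence is 1 interval after the first: 1 × 10 = 10 days after April 2, 2069.
10 days later is April 12, 2069.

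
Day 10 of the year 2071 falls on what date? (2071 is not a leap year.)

10 into January → January 10.

2071-01-10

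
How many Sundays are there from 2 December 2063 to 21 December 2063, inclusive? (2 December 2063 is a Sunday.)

3

2 December 2063 is a Sunday; the first Sunday on or after it is 2 December 2063.
From 2 December 2063 to 21 December 2063 is 21 − 2 = 19 days.
19 ÷ 7 = 2 full weeks with remainder 5, so 2 more Sundays after the first → 3.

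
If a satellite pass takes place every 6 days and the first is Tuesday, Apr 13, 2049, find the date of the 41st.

Dec 9, 2049

The 41st occurrence is 40 intervals after the first: 40 × 6 = 240 days after Apr 13, 2049.
Apr has 30 days — 17 days to the end of Apr leaves 223.
May has 31 days (192 left).
Jun has 30 days (162 left).
Jul has 31 days (131 left).
Aug has 31 days (100 left).
Sep has 30 days (70 left).
Oct has 31 days (39 left).
Nov has 30 days (9 left).
9 days into Dec → Dec 9, 2049.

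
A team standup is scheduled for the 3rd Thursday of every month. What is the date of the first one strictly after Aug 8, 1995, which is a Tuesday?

Aug 1995 starts on a Tuesday; its first Thursday is the 3rd, so the 3rd Thursday is the 17th — Aug 17, 1995.
Aug 17, 1995 is after Aug 8, 1995, so that is the next one.

Aug 17, 1995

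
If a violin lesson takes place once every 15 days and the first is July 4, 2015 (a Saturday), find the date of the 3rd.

The 3rd occurrence is 2 intervals after the first: 2 × 15 = 30 days after July 4, 2015.
July has 31 days — 27 days to the end of July leaves 3.
3 days into August → August 3, 2015.

August 3, 2015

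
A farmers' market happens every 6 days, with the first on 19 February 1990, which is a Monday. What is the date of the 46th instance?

16 November 1990

The 46th occurrence is 45 intervals after the first: 45 × 6 = 270 days after 19 February 1990.
February has 28 days — 9 days to the end of February leaves 261.
March has 31 days (230 left).
April has 30 days (200 left).
May has 31 days (169 left).
June has 30 days (139 left).
July has 31 days (108 left).
August has 31 days (77 left).
September has 30 days (47 left).
October has 31 days (16 left).
16 days into November → 16 November 1990.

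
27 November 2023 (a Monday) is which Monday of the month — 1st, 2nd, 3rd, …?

Day 27 falls in week ⌈27/7⌉ of the month.
Days 1–7 hold the 1st Monday, 8–14 the 2nd, 15–21 the 3rd, 22–28 the 4th, 29–31 the 5th.
27 is in the range for the 4th.

4th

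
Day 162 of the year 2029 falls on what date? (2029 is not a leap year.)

June 11, 2029

January has 31 days (162 − 31 = 131 remain).
February has 28 days (131 − 28 = 103 remain).
March has 31 days (103 − 31 = 72 remain).
April has 30 days (72 − 30 = 42 remain).
May has 31 days (42 − 31 = 11 remain).
11 into June → June 11.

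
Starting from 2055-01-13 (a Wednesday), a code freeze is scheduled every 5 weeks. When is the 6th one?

2055-07-07

The 6th occurrence is 5 intervals after the first: 5 × 35 = 175 days after 2055-01-13.
January has 31 days — 18 days to the end of January leaves 157.
February has 28 days (129 left).
March has 31 days (98 left).
April has 30 days (68 left).
May has 31 days (37 left).
June has 30 days (7 left).
7 days into July → 2055-07-07.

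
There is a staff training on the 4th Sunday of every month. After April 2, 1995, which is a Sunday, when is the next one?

April 1995 starts on a Saturday; its first Sunday is the 2nd, so the 4th Sunday is the 23rd — April 23, 1995.
April 23, 1995 is after April 2, 1995, so that is the next one.

April 23, 1995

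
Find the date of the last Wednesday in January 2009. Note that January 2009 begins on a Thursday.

January 2009 begins on a Thursday, so the first Wednesday is January 7 (6 days later).
January 2009 has 31 days. Adding weeks: 7, 14, 21, 28 — the last one ≤ 31 is the 28th.

28 January 2009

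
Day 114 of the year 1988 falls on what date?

Apr 23, 1988

Jan has 31 days (114 − 31 = 83 remain).
Feb has 29 days (83 − 29 = 54 remain).
Mar has 31 days (54 − 31 = 23 remain).
23 into Apr → Apr 23.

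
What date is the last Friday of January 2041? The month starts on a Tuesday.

25 January 2041

January 2041 begins on a Tuesday, so the first Friday is January 4 (3 days later).
January 2041 has 31 days. Adding weeks: 4, 11, 18, 25 — the last one ≤ 31 is the 25th.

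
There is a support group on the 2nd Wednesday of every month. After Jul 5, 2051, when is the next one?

Jul 12, 2051

Jul 2051 starts on a Saturday; its first Wednesday is the 5th, so the 2nd Wednesday is the 12th — Jul 12, 2051.
Jul 12, 2051 is after Jul 5, 2051, so that is the next one.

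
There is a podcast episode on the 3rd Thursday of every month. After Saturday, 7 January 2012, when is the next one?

19 January 2012

January 2012 starts on a Sunday; its first Thursday is the 5th, so the 3rd Thursday is the 19th — 19 January 2012.
19 January 2012 is after 7 January 2012, so that is the next one.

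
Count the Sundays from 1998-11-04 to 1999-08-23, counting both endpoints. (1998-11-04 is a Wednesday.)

1998-11-04 is a Wednesday; the first Sunday on or after it is 1998-11-08 (4 days later).
From 1998-11-08 to 1999-08-23: 22 + 31 + 31 + 28 + 31 + 30 + 31 + 30 + 31 + 23 = 288 days (rest of November, December, January, February, March, April, May, June, July, August).
288 ÷ 7 = 41 full weeks with remainder 1, so 41 more Sundays after the first → 42.

42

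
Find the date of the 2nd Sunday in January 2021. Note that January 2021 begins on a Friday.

January 2021 begins on a Friday, so the first Sunday is January 3 (2 days later).
The 2nd Sunday is 1 weeks later: 3 + 7 = 10.

January 10, 2021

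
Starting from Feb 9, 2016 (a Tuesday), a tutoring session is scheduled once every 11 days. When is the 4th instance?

The 4th occurrence is 3 intervals after the first: 3 × 11 = 33 days after Feb 9, 2016.
Feb has 29 days — 20 days to the end of Feb leaves 13.
13 days into Mar → Mar 13, 2016.

Mar 13, 2016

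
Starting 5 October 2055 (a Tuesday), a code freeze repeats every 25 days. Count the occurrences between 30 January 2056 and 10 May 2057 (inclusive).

Occurrences land 25·i days after 5 October 2055 for i = 0, 1, 2, …
30 January 2056 is 117 days after the start; 117 ÷ 25 = 4 remainder 17; since the remainder is 17, round up to i = 5. First occurrence in the window: #6 on 7 February 2056 (5×25 = 125 days in).
10 May 2057 is 583 days after the start; 583 ÷ 25 = 23 remainder 8. Last occurrence in the window: #24 on 2 May 2057.
Occurrences #6 through #24: 19 in total.

19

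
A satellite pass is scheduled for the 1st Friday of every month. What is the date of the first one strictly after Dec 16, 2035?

Dec 2035 starts on a Saturday, so its 1st Friday is Dec 7, 2035 (6 days in).
That is not after Dec 16, 2035, so look at Jan 2036.
Jan 2036 starts on a Tuesday, so its 1st Friday is Jan 4, 2036 (3 days in).

Jan 4, 2036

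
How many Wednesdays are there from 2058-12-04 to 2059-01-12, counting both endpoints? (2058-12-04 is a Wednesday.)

2058-12-04 is a Wednesday; the first Wednesday on or after it is 2058-12-04.
From 2058-12-04 to 2059-01-12: 27 + 12 = 39 days (rest of December, January).
39 ÷ 7 = 5 full weeks with remainder 4, so 5 more Wednesdays after the first → 6.

6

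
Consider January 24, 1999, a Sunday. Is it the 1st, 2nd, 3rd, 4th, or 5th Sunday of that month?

Day 24 falls in week ⌈24/7⌉ of the month.
Days 1–7 hold the 1st Sunday, 8–14 the 2nd, 15–21 the 3rd, 22–28 the 4th, 29–31 the 5th.
24 is in the range for the 4th.

4th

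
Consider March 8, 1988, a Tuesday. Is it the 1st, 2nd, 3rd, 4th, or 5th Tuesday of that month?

2nd

Day 8 falls in week ⌈8/7⌉ of the month.
Days 1–7 hold the 1st Tuesday, 8–14 the 2nd, 15–21 the 3rd, 22–28 the 4th, 29–31 the 5th.
8 is in the range for the 2nd.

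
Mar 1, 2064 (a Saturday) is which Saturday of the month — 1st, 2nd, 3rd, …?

Day 1 falls in week ⌈1/7⌉ of the month.
Days 1–7 hold the 1st Saturday, 8–14 the 2nd, 15–21 the 3rd, 22–28 the 4th, 29–31 the 5th.
1 is in the range for the 1st.

1st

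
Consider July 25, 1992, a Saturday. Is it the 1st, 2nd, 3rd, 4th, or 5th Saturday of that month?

Day 25 falls in week ⌈25/7⌉ of the month.
Days 1–7 hold the 1st Saturday, 8–14 the 2nd, 15–21 the 3rd, 22–28 the 4th, 29–31 the 5th.
25 is in the range for the 4th.

4th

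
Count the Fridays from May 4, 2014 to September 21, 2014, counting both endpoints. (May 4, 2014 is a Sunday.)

May 4, 2014 is a Sunday; the first Friday on or after it is May 9, 2014 (5 days later).
From May 9, 2014 to September 21, 2014: 22 + 30 + 31 + 31 + 21 = 135 days (rest of May, June, July, August, September).
135 ÷ 7 = 19 full weeks with remainder 2, so 19 more Fridays after the first → 20.

20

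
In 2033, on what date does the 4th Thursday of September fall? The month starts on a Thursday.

September 22, 2033

September 2033 begins on a Thursday, so the first Thursday is September 1.
The 4th Thursday is 3 weeks later: 1 + 21 = 22.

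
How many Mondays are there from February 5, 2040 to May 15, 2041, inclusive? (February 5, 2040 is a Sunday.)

February 5, 2040 is a Sunday; the first Monday on or after it is February 6, 2040 (1 day later).
From February 6, 2040 to May 15, 2041: 329 + 135 = 464 days (rest of 2040, to May 15, 2041 in 2041).
464 ÷ 7 = 66 full weeks with remainder 2, so 66 more Mondays after the first → 67.

67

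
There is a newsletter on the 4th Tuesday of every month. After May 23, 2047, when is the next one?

May 2047 starts on a Wednesday; its first Tuesday is the 7th, so the 4th Tuesday is the 28th — May 28, 2047.
May 28, 2047 is after May 23, 2047, so that is the next one.

May 28, 2047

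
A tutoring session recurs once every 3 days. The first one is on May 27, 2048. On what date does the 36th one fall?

The 36th occurrence is 35 intervals after the first: 35 × 3 = 105 days after May 27, 2048.
May has 31 days — 4 days to the end of May leaves 101.
June has 30 days (71 left).
July has 31 days (40 left).
August has 31 days (9 left).
9 days into September → September 9, 2048.

September 9, 2048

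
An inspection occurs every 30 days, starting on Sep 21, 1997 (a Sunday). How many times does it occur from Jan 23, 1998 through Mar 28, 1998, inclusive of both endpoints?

2

Occurrences land 30·i days after Sep 21, 1997 for i = 0, 1, 2, …
Jan 23, 1998 is 124 days after the start; 124 ÷ 30 = 4 remainder 4; since the remainder is 4, round up to i = 5. First occurrence in the window: #6 on Feb 18, 1998 (5×30 = 150 days in).
Mar 28, 1998 is 188 days after the start; 188 ÷ 30 = 6 remainder 8. Last occurrence in the window: #7 on Mar 20, 1998.
Occurrences #6 through #7: 2 in total.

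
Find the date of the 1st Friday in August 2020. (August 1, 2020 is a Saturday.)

August 2020 begins on a Saturday, so the first Friday is August 7 (6 days later).

August 7, 2020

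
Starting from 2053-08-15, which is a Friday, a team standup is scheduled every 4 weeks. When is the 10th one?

The 10th occurrence is 9 intervals after the first: 9 × 28 = 252 days after 2053-08-15.
August has 31 days — 16 days to the end of August leaves 236.
September has 30 days (206 left).
October has 31 days (175 left).
November has 30 days (145 left).
December has 31 days (114 left).
January has 31 days (83 left).
February has 28 days (55 left).
March has 31 days (24 left).
24 days into April → 2054-04-24.

2054-04-24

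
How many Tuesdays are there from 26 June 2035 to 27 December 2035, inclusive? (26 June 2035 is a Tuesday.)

27

26 June 2035 is a Tuesday; the first Tuesday on or after it is 26 June 2035.
From 26 June 2035 to 27 December 2035: 4 + 31 + 31 + 30 + 31 + 30 + 27 = 184 days (rest of June, July, August, September, October, November, December).
184 ÷ 7 = 26 full weeks with remainder 2, so 26 more Tuesdays after the first → 27.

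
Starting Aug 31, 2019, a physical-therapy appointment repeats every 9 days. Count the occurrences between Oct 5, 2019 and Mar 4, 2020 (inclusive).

17

Occurrences land 9·i days after Aug 31, 2019 for i = 0, 1, 2, …
Oct 5, 2019 is 35 days after the start; 35 ÷ 9 = 3 remainder 8; since the remainder is 8, round up to i = 4. First occurrence in the window: #5 on Oct 6, 2019 (4×9 = 36 days in).
Mar 4, 2020 is 186 days after the start; 186 ÷ 9 = 20 remainder 6. Last occurrence in the window: #21 on Feb 27, 2020.
Occurrences #5 through #21: 17 in total.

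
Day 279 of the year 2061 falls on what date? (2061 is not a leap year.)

Oct 6, 2061

Jan has 31 days (279 − 31 = 248 remain).
Feb has 28 days (248 − 28 = 220 remain).
Mar has 31 days (220 − 31 = 189 remain).
Apr has 30 days (189 − 30 = 159 remain).
May has 31 days (159 − 31 = 128 remain).
Jun has 30 days (128 − 30 = 98 remain).
Jul has 31 days (98 − 31 = 67 remain).
Aug has 31 days (67 − 31 = 36 remain).
Sep has 30 days (36 − 30 = 6 remain).
6 into Oct → Oct 6.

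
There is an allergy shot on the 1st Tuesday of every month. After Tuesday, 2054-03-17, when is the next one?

March 2054 starts on a Sunday, so its 1st Tuesday is 2054-03-03 (2 days in).
That is not after 2054-03-17, so look at April 2054.
April 2054 starts on a Wednesday, so its 1st Tuesday is 2054-04-07 (6 days in).

2054-04-07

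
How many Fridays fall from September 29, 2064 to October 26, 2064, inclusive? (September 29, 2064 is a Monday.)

September 29, 2064 is a Monday; the first Friday on or after it is October 3, 2064 (4 days later).
From October 3, 2064 to October 26, 2064 is 26 − 3 = 23 days.
23 ÷ 7 = 3 full weeks with remainder 2, so 3 more Fridays after the first → 4.

4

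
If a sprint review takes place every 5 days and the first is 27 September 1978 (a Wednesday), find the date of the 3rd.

The 3rd occurrence is 2 intervals after the first: 2 × 5 = 10 days after 27 September 1978.
September has 30 days — 3 days to the end of September leaves 7.
7 days into October → 7 October 1978.

7 October 1978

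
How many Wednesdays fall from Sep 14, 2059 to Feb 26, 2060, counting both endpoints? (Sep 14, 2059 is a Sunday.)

Sep 14, 2059 is a Sunday; the first Wednesday on or after it is Sep 17, 2059 (3 days later).
From Sep 17, 2059 to Feb 26, 2060: 13 + 31 + 30 + 31 + 31 + 26 = 162 days (rest of Sep, Oct, Nov, Dec, Jan, Feb).
162 ÷ 7 = 23 full weeks with remainder 1, so 23 more Wednesdays after the first → 24.

24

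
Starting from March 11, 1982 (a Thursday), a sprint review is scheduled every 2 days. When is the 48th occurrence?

The 48th occurrence is 47 intervals after the first: 47 × 2 = 94 days after March 11, 1982.
March has 31 days — 20 days to the end of March leaves 74.
April has 30 days (44 left).
May has 31 days (13 left).
13 days into June → June 13, 1982.

June 13, 1982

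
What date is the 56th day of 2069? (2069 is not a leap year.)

Jan has 31 days (56 − 31 = 25 remain).
25 into Feb → Feb 25.

Feb 25, 2069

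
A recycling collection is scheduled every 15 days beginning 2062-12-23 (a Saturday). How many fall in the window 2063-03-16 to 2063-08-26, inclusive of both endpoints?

11

Occurrences land 15·i days after 2062-12-23 for i = 0, 1, 2, …
2063-03-16 is 83 days after the start; 83 ÷ 15 = 5 remainder 8; since the remainder is 8, round up to i = 6. First occurrence in the window: #7 on 2063-03-23 (6×15 = 90 days in).
2063-08-26 is 246 days after the start; 246 ÷ 15 = 16 remainder 6. Last occurrence in the window: #17 on 2063-08-20.
Occurrences #7 through #17: 11 in total.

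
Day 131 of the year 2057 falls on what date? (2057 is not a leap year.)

11 May 2057

January has 31 days (131 − 31 = 100 remain).
February has 28 days (100 − 28 = 72 remain).
March has 31 days (72 − 31 = 41 remain).
April has 30 days (41 − 30 = 11 remain).
11 into May → May 11.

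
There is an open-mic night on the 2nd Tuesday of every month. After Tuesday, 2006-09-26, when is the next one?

September 2006 starts on a Friday; its first Tuesday is the 5th, so the 2nd Tuesday is the 12th — 2006-09-12.
That is not after 2006-09-26, so look at October 2006.
October 2006 starts on a Sunday; its first Tuesday is the 3rd, so the 2nd Tuesday is the 10th — 2006-10-10.

2006-10-10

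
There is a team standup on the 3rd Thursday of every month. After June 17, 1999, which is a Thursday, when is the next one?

June 1999 starts on a Tuesday; its first Thursday is the 3rd, so the 3rd Thursday is the 17th — June 17, 1999.
That is not after June 17, 1999, so look at July 1999.
July 1999 starts on a Thursday; its first Thursday is the 1st, so the 3rd Thursday is the 15th — July 15, 1999.

July 15, 1999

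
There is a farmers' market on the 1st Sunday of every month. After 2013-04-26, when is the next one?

April 2013 starts on a Monday, so its 1st Sunday is 2013-04-07 (6 days in).
That is not after 2013-04-26, so look at May 2013.
May 2013 starts on a Wednesday, so its 1st Sunday is 2013-05-05 (4 days in).

2013-05-05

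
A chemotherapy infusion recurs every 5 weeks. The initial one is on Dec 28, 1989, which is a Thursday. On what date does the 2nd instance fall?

The 2nd occurrence is 1 interval after the first: 1 × 35 = 35 days after Dec 28, 1989.
Dec has 31 days — 3 days to the end of Dec leaves 32.
Jan has 31 days (1 left).
1 day into Feb → Feb 1, 1990.

Feb 1, 1990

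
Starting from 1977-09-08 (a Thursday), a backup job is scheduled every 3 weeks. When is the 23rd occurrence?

The 23rd occurrence is 22 intervals after the first: 22 × 21 = 462 days after 1977-09-08.
September has 30 days — 22 days to the end of September leaves 440.
From end of September to end of 1977 is 92 days (348 left).
January has 31 days (317 left).
February has 28 days (289 left).
March has 31 days (258 left).
April has 30 days (228 left).
May has 31 days (197 left).
June has 30 days (167 left).
July has 31 days (136 left).
August has 31 days (105 left).
September has 30 days (75 left).
October has 31 days (44 left).
November has 30 days (14 left).
14 days into December → 1978-12-14.

1978-12-14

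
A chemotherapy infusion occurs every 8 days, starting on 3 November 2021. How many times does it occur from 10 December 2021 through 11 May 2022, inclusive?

Occurrences land 8·i days after 3 November 2021 for i = 0, 1, 2, …
10 December 2021 is 37 days after the start; 37 ÷ 8 = 4 remainder 5; since the remainder is 5, round up to i = 5. First occurrence in the window: #6 on 13 December 2021 (5×8 = 40 days in).
11 May 2022 is 189 days after the start; 189 ÷ 8 = 23 remainder 5. Last occurrence in the window: #24 on 6 May 2022.
Occurrences #6 through #24: 19 in total.

19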